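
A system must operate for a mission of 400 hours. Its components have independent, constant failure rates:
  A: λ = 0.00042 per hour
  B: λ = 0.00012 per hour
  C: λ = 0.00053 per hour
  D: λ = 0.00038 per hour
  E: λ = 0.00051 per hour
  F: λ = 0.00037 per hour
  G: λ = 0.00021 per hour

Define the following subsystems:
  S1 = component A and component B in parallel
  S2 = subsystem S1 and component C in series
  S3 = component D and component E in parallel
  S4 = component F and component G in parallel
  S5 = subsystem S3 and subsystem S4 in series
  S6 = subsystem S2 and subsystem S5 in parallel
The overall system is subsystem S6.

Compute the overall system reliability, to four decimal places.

0.9928

R(A) = exp(−0.00042 × 400) = 0.845354
R(B) = exp(−0.00012 × 400) = 0.953134
R(C) = exp(−0.00053 × 400) = 0.808965
R(D) = exp(−0.00038 × 400) = 0.858988
R(E) = exp(−0.00051 × 400) = 0.815462
R(F) = exp(−0.00037 × 400) = 0.862431
R(G) = exp(−0.00021 × 400) = 0.919431
Parallel (A and B): 1 − (1 − 0.845354)(1 − 0.953134) = 0.992752
Series ([0.992752] and C): 0.992752 × 0.808965 = 0.803102
Parallel (D and E): 1 − (1 − 0.858988)(1 − 0.815462) = 0.973978
Parallel (F and G): 1 − (1 − 0.862431)(1 − 0.919431) = 0.988916
Series ([0.973978] and [0.988916]): 0.973978 × 0.988916 = 0.963182
Parallel ([0.803102] and [0.963182]): 1 − (1 − 0.803102)(1 − 0.963182) = 0.9928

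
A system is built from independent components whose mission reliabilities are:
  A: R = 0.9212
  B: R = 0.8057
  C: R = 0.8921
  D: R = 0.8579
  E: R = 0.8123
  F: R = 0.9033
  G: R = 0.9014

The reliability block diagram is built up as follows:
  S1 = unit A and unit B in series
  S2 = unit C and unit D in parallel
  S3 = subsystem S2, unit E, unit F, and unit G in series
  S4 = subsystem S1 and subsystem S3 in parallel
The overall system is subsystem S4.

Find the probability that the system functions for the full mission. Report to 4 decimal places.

0.9101

Series (A and B): 0.921200 × 0.805700 = 0.742211
Parallel (C and D): 1 − (1 − 0.892100)(1 − 0.857900) = 0.984667
Series ([0.984667], E, F, and G): 0.984667 × 0.812300 × 0.903300 × 0.901400 = 0.651261
Parallel ([0.742211] and [0.651261]): 1 − (1 − 0.742211)(1 − 0.651261) = 0.9101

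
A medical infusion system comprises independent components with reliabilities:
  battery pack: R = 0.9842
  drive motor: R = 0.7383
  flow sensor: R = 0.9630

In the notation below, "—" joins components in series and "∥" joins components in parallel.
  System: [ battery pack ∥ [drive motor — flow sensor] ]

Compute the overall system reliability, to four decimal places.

Series (drive motor and flow sensor): 0.738300 × 0.963000 = 0.710983
Parallel (battery pack and [0.710983]): 1 − (1 − 0.984200)(1 − 0.710983) = 0.9954

0.9954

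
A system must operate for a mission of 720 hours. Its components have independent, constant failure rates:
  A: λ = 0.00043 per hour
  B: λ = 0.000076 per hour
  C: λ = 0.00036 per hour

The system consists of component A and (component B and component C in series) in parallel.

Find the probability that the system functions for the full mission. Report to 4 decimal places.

R(A) = exp(−0.00043 × 720) = 0.733740
R(B) = exp(−0.000076 × 720) = 0.946750
R(C) = exp(−0.00036 × 720) = 0.771669
Series (B and C): 0.946750 × 0.771669 = 0.730578
Parallel (A and [0.730578]): 1 − (1 − 0.733740)(1 − 0.730578) = 0.9283

0.9283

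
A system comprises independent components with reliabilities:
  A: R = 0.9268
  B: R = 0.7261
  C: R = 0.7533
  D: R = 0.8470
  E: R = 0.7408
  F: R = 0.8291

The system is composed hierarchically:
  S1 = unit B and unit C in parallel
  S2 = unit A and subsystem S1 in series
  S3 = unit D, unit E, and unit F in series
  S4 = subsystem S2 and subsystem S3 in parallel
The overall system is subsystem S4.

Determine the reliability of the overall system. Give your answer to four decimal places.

0.9348

Parallel (B and C): 1 − (1 − 0.726100)(1 − 0.753300) = 0.932429
Series (A and [0.932429]): 0.926800 × 0.932429 = 0.864175
Series (D, E, and F): 0.847000 × 0.740800 × 0.829100 = 0.520225
Parallel ([0.864175] and [0.520225]): 1 − (1 − 0.864175)(1 − 0.520225) = 0.9348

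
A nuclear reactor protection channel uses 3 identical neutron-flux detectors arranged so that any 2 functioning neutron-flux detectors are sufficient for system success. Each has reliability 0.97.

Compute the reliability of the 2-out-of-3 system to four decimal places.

0.9974

R = Σ_{i=2}^{3} C(3,i) p^i (1−p)^{3−i} with p = 0.97
C(3,2)·0.97^2·0.03^1 = 0.084681
C(3,3)·0.97^3·0.03^0 = 0.912673
Sum = 0.9974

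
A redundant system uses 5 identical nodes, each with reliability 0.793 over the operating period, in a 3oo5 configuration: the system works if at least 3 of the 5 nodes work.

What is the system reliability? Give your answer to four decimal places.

R = Σ_{i=3}^{5} C(5,i) p^i (1−p)^{5−i} with p = 0.793
C(5,3)·0.793^3·0.207^2 = 0.213678
C(5,4)·0.793^4·0.207^1 = 0.409292
C(5,5)·0.793^5·0.207^0 = 0.313593
Sum = 0.9366

0.9366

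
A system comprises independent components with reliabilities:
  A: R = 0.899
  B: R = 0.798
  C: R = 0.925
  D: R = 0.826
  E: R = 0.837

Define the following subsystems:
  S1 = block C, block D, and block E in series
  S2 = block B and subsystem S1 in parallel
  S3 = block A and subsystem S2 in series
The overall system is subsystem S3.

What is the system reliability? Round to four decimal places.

Series (C, D, and E): 0.925000 × 0.826000 × 0.837000 = 0.639510
Parallel (B and [0.639510]): 1 − (1 − 0.798000)(1 − 0.639510) = 0.927181
Series (A and [0.927181]): 0.899000 × 0.927181 = 0.8335

0.8335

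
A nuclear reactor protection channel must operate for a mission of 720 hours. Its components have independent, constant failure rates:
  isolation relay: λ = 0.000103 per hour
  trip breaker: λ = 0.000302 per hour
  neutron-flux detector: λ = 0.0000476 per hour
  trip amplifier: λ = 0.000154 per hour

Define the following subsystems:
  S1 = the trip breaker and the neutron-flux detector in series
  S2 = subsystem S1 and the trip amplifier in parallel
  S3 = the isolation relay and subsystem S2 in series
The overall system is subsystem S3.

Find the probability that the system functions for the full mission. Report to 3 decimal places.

R(isolation relay) = exp(−0.000103 × 720) = 0.92852
R(trip breaker) = exp(−0.000302 × 720) = 0.80458
R(neutron-flux detector) = exp(−0.0000476 × 720) = 0.96631
R(trip amplifier) = exp(−0.000154 × 720) = 0.89505
Series (trip breaker and neutron-flux detector): 0.80458 × 0.96631 = 0.77747
Parallel ([0.77747] and trip amplifier): 1 − (1 − 0.77747)(1 − 0.89505) = 0.97665
Series (isolation relay and [0.97665]): 0.92852 × 0.97665 = 0.907

0.907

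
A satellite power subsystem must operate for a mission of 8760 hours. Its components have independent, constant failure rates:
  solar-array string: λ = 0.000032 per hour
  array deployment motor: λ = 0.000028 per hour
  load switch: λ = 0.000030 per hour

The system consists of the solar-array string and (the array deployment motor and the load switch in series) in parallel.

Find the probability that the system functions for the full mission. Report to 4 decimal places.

R(solar-array string) = exp(−0.000032 × 8760) = 0.755542
R(array deployment motor) = exp(−0.000028 × 8760) = 0.782485
R(load switch) = exp(−0.000030 × 8760) = 0.768896
Series (array deployment motor and load switch): 0.782485 × 0.768896 = 0.601650
Parallel (solar-array string and [0.601650]): 1 − (1 − 0.755542)(1 − 0.601650) = 0.9026

0.9026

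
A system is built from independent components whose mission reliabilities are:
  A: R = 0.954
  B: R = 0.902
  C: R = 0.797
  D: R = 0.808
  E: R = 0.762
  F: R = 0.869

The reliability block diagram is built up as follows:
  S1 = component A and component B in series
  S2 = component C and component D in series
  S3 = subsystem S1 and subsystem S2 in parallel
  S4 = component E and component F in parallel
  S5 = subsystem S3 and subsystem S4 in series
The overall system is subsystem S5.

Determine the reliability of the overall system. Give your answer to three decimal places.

0.921

Series (A and B): 0.95400 × 0.90200 = 0.86051
Series (C and D): 0.79700 × 0.80800 = 0.64398
Parallel ([0.86051] and [0.64398]): 1 − (1 − 0.86051)(1 − 0.64398) = 0.95034
Parallel (E and F): 1 − (1 − 0.76200)(1 − 0.86900) = 0.96882
Series ([0.95034] and [0.96882]): 0.95034 × 0.96882 = 0.921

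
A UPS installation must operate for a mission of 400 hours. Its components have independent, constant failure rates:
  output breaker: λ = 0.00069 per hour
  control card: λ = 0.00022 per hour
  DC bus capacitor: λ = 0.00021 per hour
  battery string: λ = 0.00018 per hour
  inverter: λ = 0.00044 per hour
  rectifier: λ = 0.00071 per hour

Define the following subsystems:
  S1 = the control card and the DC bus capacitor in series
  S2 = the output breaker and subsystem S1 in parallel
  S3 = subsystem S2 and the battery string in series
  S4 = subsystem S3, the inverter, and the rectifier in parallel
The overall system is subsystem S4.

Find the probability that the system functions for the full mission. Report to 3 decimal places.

0.996

R(output breaker) = exp(−0.00069 × 400) = 0.75881
R(control card) = exp(−0.00022 × 400) = 0.91576
R(DC bus capacitor) = exp(−0.00021 × 400) = 0.91943
R(battery string) = exp(−0.00018 × 400) = 0.93053
R(inverter) = exp(−0.00044 × 400) = 0.83862
R(rectifier) = exp(−0.00071 × 400) = 0.75277
Series (control card and DC bus capacitor): 0.91576 × 0.91943 = 0.84198
Parallel (output breaker and [0.84198]): 1 − (1 − 0.75881)(1 − 0.84198) = 0.96189
Series ([0.96189] and battery string): 0.96189 × 0.93053 = 0.89507
Parallel ([0.89507], inverter, and rectifier): 1 − (1 − 0.89507)(1 − 0.83862)(1 − 0.75277) = 0.996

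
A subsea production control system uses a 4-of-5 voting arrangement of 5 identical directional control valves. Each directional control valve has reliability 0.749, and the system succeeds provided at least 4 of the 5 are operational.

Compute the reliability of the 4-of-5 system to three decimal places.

R = Σ_{i=4}^{5} C(5,i) p^i (1−p)^{5−i} with p = 0.749
C(5,4)·0.749^4·0.251^1 = 0.39498
C(5,5)·0.749^5·0.251^0 = 0.23573
Sum = 0.631

0.631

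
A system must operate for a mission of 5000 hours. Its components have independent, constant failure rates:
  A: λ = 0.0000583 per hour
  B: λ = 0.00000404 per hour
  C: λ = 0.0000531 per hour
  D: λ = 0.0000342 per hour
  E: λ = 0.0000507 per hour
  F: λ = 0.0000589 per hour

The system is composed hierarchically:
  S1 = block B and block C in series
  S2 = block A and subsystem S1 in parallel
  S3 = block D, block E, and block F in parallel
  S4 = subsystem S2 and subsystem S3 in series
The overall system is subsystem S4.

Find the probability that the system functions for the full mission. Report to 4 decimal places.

R(A) = exp(−0.0000583 × 5000) = 0.747142
R(B) = exp(−0.00000404 × 5000) = 0.980003
R(C) = exp(−0.0000531 × 5000) = 0.766822
R(D) = exp(−0.0000342 × 5000) = 0.842822
R(E) = exp(−0.0000507 × 5000) = 0.776080
R(F) = exp(−0.0000589 × 5000) = 0.744904
Series (B and C): 0.980003 × 0.766822 = 0.751488
Parallel (A and [0.751488]): 1 − (1 − 0.747142)(1 − 0.751488) = 0.937162
Parallel (D, E, and F): 1 − (1 − 0.842822)(1 − 0.776080)(1 − 0.744904) = 0.991022
Series ([0.937162] and [0.991022]): 0.937162 × 0.991022 = 0.9287

0.9287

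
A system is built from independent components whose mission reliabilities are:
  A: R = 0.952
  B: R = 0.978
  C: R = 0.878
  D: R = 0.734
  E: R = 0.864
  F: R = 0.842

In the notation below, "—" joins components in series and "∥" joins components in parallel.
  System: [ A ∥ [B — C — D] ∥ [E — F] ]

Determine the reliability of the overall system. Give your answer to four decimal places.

Series (B, C, and D): 0.978000 × 0.878000 × 0.734000 = 0.630274
Series (E and F): 0.864000 × 0.842000 = 0.727488
Parallel (A, [0.630274], and [0.727488]): 1 − (1 − 0.952000)(1 − 0.630274)(1 − 0.727488) = 0.9952

0.9952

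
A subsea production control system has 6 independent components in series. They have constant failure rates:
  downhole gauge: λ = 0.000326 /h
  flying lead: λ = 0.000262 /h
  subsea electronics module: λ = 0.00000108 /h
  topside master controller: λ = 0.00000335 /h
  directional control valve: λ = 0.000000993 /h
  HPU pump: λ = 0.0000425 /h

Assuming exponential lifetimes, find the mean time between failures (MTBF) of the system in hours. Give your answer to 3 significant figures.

1570

Series of exponential components: λ_sys = Σ λ_i
λ_sys = 0.000326 + 0.000262 + 0.00000108 + 0.00000335 + 0.000000993 + 0.0000425 = 6.3592e-04 /h
MTBF = 1 / λ_sys = 1570 h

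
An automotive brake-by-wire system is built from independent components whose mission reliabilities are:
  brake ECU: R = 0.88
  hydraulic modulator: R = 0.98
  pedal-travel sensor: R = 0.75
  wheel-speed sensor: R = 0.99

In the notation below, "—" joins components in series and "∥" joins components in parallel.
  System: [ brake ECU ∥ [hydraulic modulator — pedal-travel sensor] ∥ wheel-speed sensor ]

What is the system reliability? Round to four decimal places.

Series (hydraulic modulator and pedal-travel sensor): 0.980000 × 0.750000 = 0.735000
Parallel (brake ECU, [0.735000], and wheel-speed sensor): 1 − (1 − 0.880000)(1 − 0.735000)(1 − 0.990000) = 0.9997

0.9997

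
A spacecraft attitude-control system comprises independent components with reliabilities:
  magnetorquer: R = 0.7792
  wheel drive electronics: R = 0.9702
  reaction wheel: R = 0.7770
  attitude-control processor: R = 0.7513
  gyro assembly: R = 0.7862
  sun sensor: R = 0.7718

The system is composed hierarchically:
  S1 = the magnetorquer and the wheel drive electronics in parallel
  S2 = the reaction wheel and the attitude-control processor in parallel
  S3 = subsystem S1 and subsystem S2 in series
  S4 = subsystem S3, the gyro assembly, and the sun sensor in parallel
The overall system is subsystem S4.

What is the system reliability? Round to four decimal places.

Parallel (magnetorquer and wheel drive electronics): 1 − (1 − 0.779200)(1 − 0.970200) = 0.993420
Parallel (reaction wheel and attitude-control processor): 1 − (1 − 0.777000)(1 − 0.751300) = 0.944540
Series ([0.993420] and [0.944540]): 0.993420 × 0.944540 = 0.938325
Parallel ([0.938325], gyro assembly, and sun sensor): 1 − (1 − 0.938325)(1 − 0.786200)(1 − 0.771800) = 0.9970

0.9970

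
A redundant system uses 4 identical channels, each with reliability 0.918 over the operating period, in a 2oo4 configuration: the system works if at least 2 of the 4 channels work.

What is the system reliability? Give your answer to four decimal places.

0.9979

R = Σ_{i=2}^{4} C(4,i) p^i (1−p)^{4−i} with p = 0.918
C(4,2)·0.918^2·0.082^2 = 0.033999
C(4,3)·0.918^3·0.082^1 = 0.253748
C(4,4)·0.918^4·0.082^0 = 0.710184
Sum = 0.9979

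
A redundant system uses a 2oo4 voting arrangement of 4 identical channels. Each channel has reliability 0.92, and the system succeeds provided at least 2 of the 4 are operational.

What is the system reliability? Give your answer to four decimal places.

R = Σ_{i=2}^{4} C(4,i) p^i (1−p)^{4−i} with p = 0.92
C(4,2)·0.92^2·0.08^2 = 0.032502
C(4,3)·0.92^3·0.08^1 = 0.249180
C(4,4)·0.92^4·0.08^0 = 0.716393
Sum = 0.9981

0.9981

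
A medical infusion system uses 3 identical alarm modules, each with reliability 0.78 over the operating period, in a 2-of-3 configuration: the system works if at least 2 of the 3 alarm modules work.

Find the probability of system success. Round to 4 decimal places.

R = Σ_{i=2}^{3} C(3,i) p^i (1−p)^{3−i} with p = 0.78
C(3,2)·0.78^2·0.22^1 = 0.401544
C(3,3)·0.78^3·0.22^0 = 0.474552
Sum = 0.8761

0.8761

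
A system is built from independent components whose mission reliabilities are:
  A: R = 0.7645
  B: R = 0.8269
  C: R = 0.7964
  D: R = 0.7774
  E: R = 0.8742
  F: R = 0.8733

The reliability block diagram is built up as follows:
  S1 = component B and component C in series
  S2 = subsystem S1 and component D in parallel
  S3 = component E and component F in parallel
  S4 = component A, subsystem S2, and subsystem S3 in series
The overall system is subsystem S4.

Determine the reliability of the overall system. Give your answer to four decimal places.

Series (B and C): 0.826900 × 0.796400 = 0.658543
Parallel ([0.658543] and D): 1 − (1 − 0.658543)(1 − 0.777400) = 0.923992
Parallel (E and F): 1 − (1 − 0.874200)(1 − 0.873300) = 0.984061
Series (A, [0.923992], and [0.984061]): 0.764500 × 0.923992 × 0.984061 = 0.6951

0.6951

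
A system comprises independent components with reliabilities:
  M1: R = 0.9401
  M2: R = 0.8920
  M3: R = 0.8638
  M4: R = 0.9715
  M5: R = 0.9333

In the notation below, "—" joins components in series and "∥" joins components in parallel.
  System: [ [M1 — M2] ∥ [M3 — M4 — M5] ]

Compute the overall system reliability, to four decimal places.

Series (M1 and M2): 0.940100 × 0.892000 = 0.838569
Series (M3, M4, and M5): 0.863800 × 0.971500 × 0.933300 = 0.783208
Parallel ([0.838569] and [0.783208]): 1 − (1 − 0.838569)(1 − 0.783208) = 0.9650

0.9650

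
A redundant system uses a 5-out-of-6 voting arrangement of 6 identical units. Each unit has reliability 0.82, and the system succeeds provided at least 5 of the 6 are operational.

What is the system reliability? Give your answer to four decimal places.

0.7044

R = Σ_{i=5}^{6} C(6,i) p^i (1−p)^{6−i} with p = 0.82
C(6,5)·0.82^5·0.18^1 = 0.400399
C(6,6)·0.82^6·0.18^0 = 0.304007
Sum = 0.7044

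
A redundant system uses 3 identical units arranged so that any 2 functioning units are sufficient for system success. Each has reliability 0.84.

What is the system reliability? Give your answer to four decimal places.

R = Σ_{i=2}^{3} C(3,i) p^i (1−p)^{3−i} with p = 0.84
C(3,2)·0.84^2·0.16^1 = 0.338688
C(3,3)·0.84^3·0.16^0 = 0.592704
Sum = 0.9314

0.9314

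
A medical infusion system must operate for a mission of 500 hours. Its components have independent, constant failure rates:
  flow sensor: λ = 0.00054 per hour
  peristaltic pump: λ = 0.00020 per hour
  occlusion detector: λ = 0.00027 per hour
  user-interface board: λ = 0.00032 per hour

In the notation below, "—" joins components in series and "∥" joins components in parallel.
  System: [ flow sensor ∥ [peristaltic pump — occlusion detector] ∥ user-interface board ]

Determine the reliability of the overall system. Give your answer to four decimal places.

0.9927

R(flow sensor) = exp(−0.00054 × 500) = 0.763379
R(peristaltic pump) = exp(−0.00020 × 500) = 0.904837
R(occlusion detector) = exp(−0.00027 × 500) = 0.873716
R(user-interface board) = exp(−0.00032 × 500) = 0.852144
Series (peristaltic pump and occlusion detector): 0.904837 × 0.873716 = 0.790571
Parallel (flow sensor, [0.790571], and user-interface board): 1 − (1 − 0.763379)(1 − 0.790571)(1 − 0.852144) = 0.9927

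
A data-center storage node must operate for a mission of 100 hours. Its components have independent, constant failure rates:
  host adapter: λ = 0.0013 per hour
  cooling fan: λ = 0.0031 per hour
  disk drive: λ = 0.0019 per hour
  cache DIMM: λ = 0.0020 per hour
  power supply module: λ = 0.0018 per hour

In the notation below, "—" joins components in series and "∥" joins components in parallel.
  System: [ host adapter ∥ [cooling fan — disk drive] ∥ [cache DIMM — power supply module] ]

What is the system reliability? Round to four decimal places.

0.9848

R(host adapter) = exp(−0.0013 × 100) = 0.878095
R(cooling fan) = exp(−0.0031 × 100) = 0.733447
R(disk drive) = exp(−0.0019 × 100) = 0.826959
R(cache DIMM) = exp(−0.0020 × 100) = 0.818731
R(power supply module) = exp(−0.0018 × 100) = 0.835270
Series (cooling fan and disk drive): 0.733447 × 0.826959 = 0.606531
Series (cache DIMM and power supply module): 0.818731 × 0.835270 = 0.683861
Parallel (host adapter, [0.606531], and [0.683861]): 1 − (1 − 0.878095)(1 − 0.606531)(1 − 0.683861) = 0.9848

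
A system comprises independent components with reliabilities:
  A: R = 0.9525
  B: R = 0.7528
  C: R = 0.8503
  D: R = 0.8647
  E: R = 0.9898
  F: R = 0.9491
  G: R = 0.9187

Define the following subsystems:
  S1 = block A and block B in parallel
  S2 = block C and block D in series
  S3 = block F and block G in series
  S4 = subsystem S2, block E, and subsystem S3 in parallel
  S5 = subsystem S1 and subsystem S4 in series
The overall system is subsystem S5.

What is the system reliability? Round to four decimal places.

Parallel (A and B): 1 − (1 − 0.952500)(1 − 0.752800) = 0.988258
Series (C and D): 0.850300 × 0.864700 = 0.735254
Series (F and G): 0.949100 × 0.918700 = 0.871938
Parallel ([0.735254], E, and [0.871938]): 1 − (1 − 0.735254)(1 − 0.989800)(1 − 0.871938) = 0.999654
Series ([0.988258] and [0.999654]): 0.988258 × 0.999654 = 0.9879

0.9879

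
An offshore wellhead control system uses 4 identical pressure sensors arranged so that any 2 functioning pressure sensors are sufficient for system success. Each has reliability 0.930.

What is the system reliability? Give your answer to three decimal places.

0.999

R = Σ_{i=2}^{4} C(4,i) p^i (1−p)^{4−i} with p = 0.930
C(4,2)·0.930^2·0.070^2 = 0.02543
C(4,3)·0.930^3·0.070^1 = 0.22522
C(4,4)·0.930^4·0.070^0 = 0.74805
Sum = 0.999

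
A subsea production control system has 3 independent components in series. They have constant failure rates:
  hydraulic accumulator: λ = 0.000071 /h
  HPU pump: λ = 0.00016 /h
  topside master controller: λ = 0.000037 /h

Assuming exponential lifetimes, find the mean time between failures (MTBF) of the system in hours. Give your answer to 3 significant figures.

Series of exponential components: λ_sys = Σ λ_i
λ_sys = 0.000071 + 0.00016 + 0.000037 = 2.6800e-04 /h
MTBF = 1 / λ_sys = 3730 h

3730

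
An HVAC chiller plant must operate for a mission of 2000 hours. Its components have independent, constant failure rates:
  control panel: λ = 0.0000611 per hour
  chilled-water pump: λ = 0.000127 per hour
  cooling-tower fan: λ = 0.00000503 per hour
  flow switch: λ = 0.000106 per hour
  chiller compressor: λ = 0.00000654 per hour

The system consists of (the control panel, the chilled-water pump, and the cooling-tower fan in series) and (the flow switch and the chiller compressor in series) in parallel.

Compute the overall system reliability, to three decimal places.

0.935

R(control panel) = exp(−0.0000611 × 2000) = 0.88497
R(chilled-water pump) = exp(−0.000127 × 2000) = 0.77569
R(cooling-tower fan) = exp(−0.00000503 × 2000) = 0.98999
R(flow switch) = exp(−0.000106 × 2000) = 0.80896
R(chiller compressor) = exp(−0.00000654 × 2000) = 0.98701
Series (control panel, chilled-water pump, and cooling-tower fan): 0.88497 × 0.77569 × 0.98999 = 0.67959
Series (flow switch and chiller compressor): 0.80896 × 0.98701 = 0.79845
Parallel ([0.67959] and [0.79845]): 1 − (1 − 0.67959)(1 − 0.79845) = 0.935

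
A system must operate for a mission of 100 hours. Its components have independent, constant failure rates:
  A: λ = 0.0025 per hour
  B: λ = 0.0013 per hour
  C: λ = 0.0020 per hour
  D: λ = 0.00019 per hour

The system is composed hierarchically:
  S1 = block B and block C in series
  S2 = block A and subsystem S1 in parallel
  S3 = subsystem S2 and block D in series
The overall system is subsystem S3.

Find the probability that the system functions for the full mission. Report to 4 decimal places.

0.9202

R(A) = exp(−0.0025 × 100) = 0.778801
R(B) = exp(−0.0013 × 100) = 0.878095
R(C) = exp(−0.0020 × 100) = 0.818731
R(D) = exp(−0.00019 × 100) = 0.981179
Series (B and C): 0.878095 × 0.818731 = 0.718924
Parallel (A and [0.718924]): 1 − (1 − 0.778801)(1 − 0.718924) = 0.937826
Series ([0.937826] and D): 0.937826 × 0.981179 = 0.9202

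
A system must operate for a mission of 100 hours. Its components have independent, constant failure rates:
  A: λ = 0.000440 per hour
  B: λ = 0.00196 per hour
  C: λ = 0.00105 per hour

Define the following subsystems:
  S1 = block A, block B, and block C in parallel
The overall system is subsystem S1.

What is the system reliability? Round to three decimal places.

0.999

R(A) = exp(−0.000440 × 100) = 0.95695
R(B) = exp(−0.00196 × 100) = 0.82201
R(C) = exp(−0.00105 × 100) = 0.90032
Parallel (A, B, and C): 1 − (1 − 0.95695)(1 − 0.82201)(1 − 0.90032) = 0.999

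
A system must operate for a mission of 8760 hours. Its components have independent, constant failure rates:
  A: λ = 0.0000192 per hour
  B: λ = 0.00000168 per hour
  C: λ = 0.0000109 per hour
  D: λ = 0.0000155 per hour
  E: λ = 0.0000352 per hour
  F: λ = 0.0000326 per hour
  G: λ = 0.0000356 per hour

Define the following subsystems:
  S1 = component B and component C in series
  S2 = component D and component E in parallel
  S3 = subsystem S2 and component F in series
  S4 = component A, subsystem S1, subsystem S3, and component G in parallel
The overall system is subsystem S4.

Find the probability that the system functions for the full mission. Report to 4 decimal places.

0.9988

R(A) = exp(−0.0000192 × 8760) = 0.845192
R(B) = exp(−0.00000168 × 8760) = 0.985391
R(C) = exp(−0.0000109 × 8760) = 0.908933
R(D) = exp(−0.0000155 × 8760) = 0.873035
R(E) = exp(−0.0000352 × 8760) = 0.734657
R(F) = exp(−0.0000326 × 8760) = 0.751581
R(G) = exp(−0.0000356 × 8760) = 0.732087
Series (B and C): 0.985391 × 0.908933 = 0.895654
Parallel (D and E): 1 − (1 − 0.873035)(1 − 0.734657) = 0.966311
Series ([0.966311] and F): 0.966311 × 0.751581 = 0.726261
Parallel (A, [0.895654], [0.726261], and G): 1 − (1 − 0.845192)(1 − 0.895654)(1 − 0.726261)(1 − 0.732087) = 0.9988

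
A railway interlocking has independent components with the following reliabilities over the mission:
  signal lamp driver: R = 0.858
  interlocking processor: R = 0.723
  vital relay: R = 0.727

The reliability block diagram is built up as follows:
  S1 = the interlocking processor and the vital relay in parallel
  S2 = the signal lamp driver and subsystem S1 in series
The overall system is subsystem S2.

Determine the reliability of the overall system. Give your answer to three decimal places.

Parallel (interlocking processor and vital relay): 1 − (1 − 0.72300)(1 − 0.72700) = 0.92438
Series (signal lamp driver and [0.92438]): 0.85800 × 0.92438 = 0.793

0.793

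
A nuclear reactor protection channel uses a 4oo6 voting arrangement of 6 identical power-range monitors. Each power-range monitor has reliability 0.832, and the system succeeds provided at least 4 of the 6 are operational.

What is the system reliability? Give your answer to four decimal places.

0.9364

R = Σ_{i=4}^{6} C(6,i) p^i (1−p)^{6−i} with p = 0.832
C(6,4)·0.832^4·0.168^2 = 0.202863
C(6,5)·0.832^5·0.168^1 = 0.401862
C(6,6)·0.832^6·0.168^0 = 0.331696
Sum = 0.9364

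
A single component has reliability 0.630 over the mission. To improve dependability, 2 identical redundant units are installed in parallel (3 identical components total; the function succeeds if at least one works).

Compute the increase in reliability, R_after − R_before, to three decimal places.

R_before = 0.630
R_after = 1 − (1 − 0.630)^3 = 0.949
ΔR = 0.949 − 0.630 = 0.319

0.319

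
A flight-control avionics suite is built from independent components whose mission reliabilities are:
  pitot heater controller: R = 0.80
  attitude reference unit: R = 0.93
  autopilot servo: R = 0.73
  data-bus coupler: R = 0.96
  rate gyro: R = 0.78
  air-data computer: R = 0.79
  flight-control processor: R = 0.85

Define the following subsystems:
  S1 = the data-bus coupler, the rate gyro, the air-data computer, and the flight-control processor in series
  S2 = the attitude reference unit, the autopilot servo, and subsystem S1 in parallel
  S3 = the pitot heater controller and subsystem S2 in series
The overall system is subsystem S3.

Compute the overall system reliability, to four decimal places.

0.7925

Series (data-bus coupler, rate gyro, air-data computer, and flight-control processor): 0.960000 × 0.780000 × 0.790000 × 0.850000 = 0.502819
Parallel (attitude reference unit, autopilot servo, and [0.502819]): 1 − (1 − 0.930000)(1 − 0.730000)(1 − 0.502819) = 0.990603
Series (pitot heater controller and [0.990603]): 0.800000 × 0.990603 = 0.7925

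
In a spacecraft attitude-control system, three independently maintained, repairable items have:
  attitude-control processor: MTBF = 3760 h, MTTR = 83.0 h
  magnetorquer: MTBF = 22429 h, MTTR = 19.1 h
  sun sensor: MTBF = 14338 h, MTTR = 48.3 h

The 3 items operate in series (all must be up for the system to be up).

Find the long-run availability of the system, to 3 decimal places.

A(attitude-control processor) = MTBF/(MTBF+MTTR) = 3760/(3760+83.0) = 0.978402
A(magnetorquer) = MTBF/(MTBF+MTTR) = 22429/(22429+19.1) = 0.999149
A(sun sensor) = MTBF/(MTBF+MTTR) = 14338/(14338+48.3) = 0.996643
Series availability: 0.978402 × 0.999149 × 0.996643 = 0.974

0.974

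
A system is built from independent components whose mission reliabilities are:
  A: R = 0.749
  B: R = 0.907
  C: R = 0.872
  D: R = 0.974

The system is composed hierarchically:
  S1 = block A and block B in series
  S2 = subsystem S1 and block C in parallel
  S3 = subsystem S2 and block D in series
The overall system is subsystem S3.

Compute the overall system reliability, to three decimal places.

0.934

Series (A and B): 0.74900 × 0.90700 = 0.67934
Parallel ([0.67934] and C): 1 − (1 − 0.67934)(1 − 0.87200) = 0.95896
Series ([0.95896] and D): 0.95896 × 0.97400 = 0.934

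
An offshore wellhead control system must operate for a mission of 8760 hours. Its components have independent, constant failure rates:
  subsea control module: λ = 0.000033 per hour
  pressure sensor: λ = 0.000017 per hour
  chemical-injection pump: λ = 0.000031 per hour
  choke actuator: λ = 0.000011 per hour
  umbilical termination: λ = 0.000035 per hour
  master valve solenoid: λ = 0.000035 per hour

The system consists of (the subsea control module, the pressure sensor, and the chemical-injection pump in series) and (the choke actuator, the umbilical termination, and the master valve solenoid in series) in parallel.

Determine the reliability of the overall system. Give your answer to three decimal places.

R(subsea control module) = exp(−0.000033 × 8760) = 0.74895
R(pressure sensor) = exp(−0.000017 × 8760) = 0.86164
R(chemical-injection pump) = exp(−0.000031 × 8760) = 0.76219
R(choke actuator) = exp(−0.000011 × 8760) = 0.90814
R(umbilical termination) = exp(−0.000035 × 8760) = 0.73594
R(master valve solenoid) = exp(−0.000035 × 8760) = 0.73594
Series (subsea control module, pressure sensor, and chemical-injection pump): 0.74895 × 0.86164 × 0.76219 = 0.49186
Series (choke actuator, umbilical termination, and master valve solenoid): 0.90814 × 0.73594 × 0.73594 = 0.49186
Parallel ([0.49186] and [0.49186]): 1 − (1 − 0.49186)(1 − 0.49186) = 0.742

0.742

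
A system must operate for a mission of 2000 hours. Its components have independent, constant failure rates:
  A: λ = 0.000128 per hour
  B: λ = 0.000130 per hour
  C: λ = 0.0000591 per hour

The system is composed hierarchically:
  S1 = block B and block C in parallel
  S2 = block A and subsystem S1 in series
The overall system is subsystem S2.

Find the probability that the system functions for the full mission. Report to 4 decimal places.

0.7544

R(A) = exp(−0.000128 × 2000) = 0.774142
R(B) = exp(−0.000130 × 2000) = 0.771052
R(C) = exp(−0.0000591 × 2000) = 0.888518
Parallel (B and C): 1 − (1 − 0.771052)(1 − 0.888518) = 0.974476
Series (A and [0.974476]): 0.774142 × 0.974476 = 0.7544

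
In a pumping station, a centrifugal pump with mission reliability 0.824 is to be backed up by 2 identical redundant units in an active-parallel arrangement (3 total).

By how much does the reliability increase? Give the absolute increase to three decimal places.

R_before = 0.824
R_after = 1 − (1 − 0.824)^3 = 0.995
ΔR = 0.995 − 0.824 = 0.171

0.171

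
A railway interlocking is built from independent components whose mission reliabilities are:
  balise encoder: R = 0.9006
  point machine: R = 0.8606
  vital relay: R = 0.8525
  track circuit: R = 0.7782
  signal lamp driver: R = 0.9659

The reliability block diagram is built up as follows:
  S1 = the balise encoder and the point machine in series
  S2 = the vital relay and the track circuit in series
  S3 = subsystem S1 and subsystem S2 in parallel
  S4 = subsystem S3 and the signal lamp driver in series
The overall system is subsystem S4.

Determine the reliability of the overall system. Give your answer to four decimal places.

Series (balise encoder and point machine): 0.900600 × 0.860600 = 0.775056
Series (vital relay and track circuit): 0.852500 × 0.778200 = 0.663416
Parallel ([0.775056] and [0.663416]): 1 − (1 − 0.775056)(1 − 0.663416) = 0.924287
Series ([0.924287] and signal lamp driver): 0.924287 × 0.965900 = 0.8928

0.8928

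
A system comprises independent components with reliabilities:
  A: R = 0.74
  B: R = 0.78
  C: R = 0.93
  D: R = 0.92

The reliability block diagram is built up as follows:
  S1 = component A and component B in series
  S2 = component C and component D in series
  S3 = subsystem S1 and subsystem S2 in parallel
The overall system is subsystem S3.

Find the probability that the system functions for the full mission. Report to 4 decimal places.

Series (A and B): 0.740000 × 0.780000 = 0.577200
Series (C and D): 0.930000 × 0.920000 = 0.855600
Parallel ([0.577200] and [0.855600]): 1 − (1 − 0.577200)(1 − 0.855600) = 0.9389

0.9389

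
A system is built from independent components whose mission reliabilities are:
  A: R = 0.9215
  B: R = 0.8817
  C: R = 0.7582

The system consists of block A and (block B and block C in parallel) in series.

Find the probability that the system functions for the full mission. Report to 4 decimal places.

Parallel (B and C): 1 − (1 − 0.881700)(1 − 0.758200) = 0.971395
Series (A and [0.971395]): 0.921500 × 0.971395 = 0.8951

0.8951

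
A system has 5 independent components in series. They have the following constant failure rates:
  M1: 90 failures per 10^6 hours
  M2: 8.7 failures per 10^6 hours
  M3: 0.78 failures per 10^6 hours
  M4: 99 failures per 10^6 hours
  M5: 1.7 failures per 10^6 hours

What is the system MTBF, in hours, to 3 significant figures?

Series of exponential components: λ_sys = Σ λ_i
λ_sys = 0.000090 + 0.0000087 + 0.00000078 + 0.000099 + 0.0000017 = 2.0018e-04 /h
MTBF = 1 / λ_sys = 5000 h

5000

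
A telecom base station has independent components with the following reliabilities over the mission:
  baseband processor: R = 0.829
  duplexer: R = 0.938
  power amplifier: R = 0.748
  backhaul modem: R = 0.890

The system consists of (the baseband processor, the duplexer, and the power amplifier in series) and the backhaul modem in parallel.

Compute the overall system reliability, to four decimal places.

0.9540

Series (baseband processor, duplexer, and power amplifier): 0.829000 × 0.938000 × 0.748000 = 0.581646
Parallel ([0.581646] and backhaul modem): 1 − (1 − 0.581646)(1 − 0.890000) = 0.9540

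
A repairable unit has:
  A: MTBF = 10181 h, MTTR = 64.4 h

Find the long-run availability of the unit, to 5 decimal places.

0.99371

A(A) = MTBF/(MTBF+MTTR) = 10181/(10181+64.4) = 0.99371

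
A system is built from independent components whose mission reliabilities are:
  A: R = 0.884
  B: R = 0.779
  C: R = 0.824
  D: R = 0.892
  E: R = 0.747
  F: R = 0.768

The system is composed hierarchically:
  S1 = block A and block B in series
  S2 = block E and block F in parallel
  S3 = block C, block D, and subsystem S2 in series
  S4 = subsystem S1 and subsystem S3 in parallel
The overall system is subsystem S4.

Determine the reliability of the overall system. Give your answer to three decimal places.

0.904

Series (A and B): 0.88400 × 0.77900 = 0.68864
Parallel (E and F): 1 − (1 − 0.74700)(1 − 0.76800) = 0.94130
Series (C, D, and [0.94130]): 0.82400 × 0.89200 × 0.94130 = 0.69186
Parallel ([0.68864] and [0.69186]): 1 − (1 − 0.68864)(1 − 0.69186) = 0.904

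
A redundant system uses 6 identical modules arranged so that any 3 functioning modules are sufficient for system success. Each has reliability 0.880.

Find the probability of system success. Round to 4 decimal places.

R = Σ_{i=3}^{6} C(6,i) p^i (1−p)^{6−i} with p = 0.880
C(6,3)·0.880^3·0.120^3 = 0.023552
C(6,4)·0.880^4·0.120^2 = 0.129534
C(6,5)·0.880^5·0.120^1 = 0.379967
C(6,6)·0.880^6·0.120^0 = 0.464404
Sum = 0.9975

0.9975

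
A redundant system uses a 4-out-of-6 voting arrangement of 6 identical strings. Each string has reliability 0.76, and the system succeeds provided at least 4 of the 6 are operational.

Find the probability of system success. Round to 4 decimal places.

R = Σ_{i=4}^{6} C(6,i) p^i (1−p)^{6−i} with p = 0.76
C(6,4)·0.76^4·0.24^2 = 0.288249
C(6,5)·0.76^5·0.24^1 = 0.365116
C(6,6)·0.76^6·0.24^0 = 0.192700
Sum = 0.8461

0.8461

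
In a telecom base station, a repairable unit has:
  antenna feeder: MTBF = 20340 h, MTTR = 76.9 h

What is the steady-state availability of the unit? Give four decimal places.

A(antenna feeder) = MTBF/(MTBF+MTTR) = 20340/(20340+76.9) = 0.9962

0.9962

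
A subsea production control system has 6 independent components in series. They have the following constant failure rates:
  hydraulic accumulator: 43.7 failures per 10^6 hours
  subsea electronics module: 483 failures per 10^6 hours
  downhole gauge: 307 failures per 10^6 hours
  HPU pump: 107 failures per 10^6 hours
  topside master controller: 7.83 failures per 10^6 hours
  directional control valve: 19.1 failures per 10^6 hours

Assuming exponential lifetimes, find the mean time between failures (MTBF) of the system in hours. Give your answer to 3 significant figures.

Series of exponential components: λ_sys = Σ λ_i
λ_sys = 0.0000437 + 0.000483 + 0.000307 + 0.000107 + 0.00000783 + 0.0000191 = 9.6763e-04 /h
MTBF = 1 / λ_sys = 1030 h

1030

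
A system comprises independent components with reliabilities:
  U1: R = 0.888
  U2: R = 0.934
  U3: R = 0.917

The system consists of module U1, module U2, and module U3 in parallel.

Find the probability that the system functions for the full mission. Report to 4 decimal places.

0.9994

Parallel (U1, U2, and U3): 1 − (1 − 0.888000)(1 − 0.934000)(1 − 0.917000) = 0.9994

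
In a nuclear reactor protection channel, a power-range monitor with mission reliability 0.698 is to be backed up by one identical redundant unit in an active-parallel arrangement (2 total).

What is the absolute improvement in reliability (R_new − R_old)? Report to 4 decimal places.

R_before = 0.698
R_after = 1 − (1 − 0.698)^2 = 0.9088
ΔR = 0.9088 − 0.698 = 0.2108

0.2108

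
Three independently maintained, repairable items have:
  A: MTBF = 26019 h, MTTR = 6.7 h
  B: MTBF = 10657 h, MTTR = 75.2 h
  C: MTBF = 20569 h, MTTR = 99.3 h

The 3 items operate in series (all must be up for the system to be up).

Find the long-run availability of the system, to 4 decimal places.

0.9880

A(A) = MTBF/(MTBF+MTTR) = 26019/(26019+6.7) = 0.999743
A(B) = MTBF/(MTBF+MTTR) = 10657/(10657+75.2) = 0.992993
A(C) = MTBF/(MTBF+MTTR) = 20569/(20569+99.3) = 0.995196
Series availability: 0.999743 × 0.992993 × 0.995196 = 0.9880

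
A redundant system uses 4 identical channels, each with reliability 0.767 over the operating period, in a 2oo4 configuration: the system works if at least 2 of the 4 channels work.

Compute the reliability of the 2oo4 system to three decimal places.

R = Σ_{i=2}^{4} C(4,i) p^i (1−p)^{4−i} with p = 0.767
C(4,2)·0.767^2·0.233^2 = 0.19163
C(4,3)·0.767^3·0.233^1 = 0.42053
C(4,4)·0.767^4·0.233^0 = 0.34608
Sum = 0.958

0.958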